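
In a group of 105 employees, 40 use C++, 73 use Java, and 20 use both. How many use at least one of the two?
|A∪B| = |A| + |B| - |A∩B| = 40 + 73 - 20 = 93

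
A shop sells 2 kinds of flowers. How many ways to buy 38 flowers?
C(38+2-1, 2-1) = C(39, 1) = 39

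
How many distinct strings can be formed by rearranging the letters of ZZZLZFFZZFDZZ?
13! / (1! × 1! × 3! × 8!) = 25740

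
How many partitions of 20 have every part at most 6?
Let r_j(i) = number of partitions of i into parts ≤ j, for i = 0..20. r_1(i) = 1 for all i; r_j(i) = r_{j-1}(i) + r_j(i-j). Rows j = 2..6: ≤2: 1 1 2 2 3 3 4 4 5 5 6 6 7 7 8 8 9 9 10 10 11; ≤3: 1 1 2 3 4 5 7 8 10 12 14 16 19 21 24 27 30 33 37 40 44; ≤4: 1 1 2 3 5 6 9 11 15 18 23 27 34 39 47 54 64 72 84 94 108; ≤5: 1 1 2 3 5 7 10 13 18 23 30 37 47 57 70 84 101 119 141 164 192; ≤6: 1 1 2 3 5 7 11 14 20 26 35 44 58 71 90 110 136 163 199 235 282. r_6(20) = 282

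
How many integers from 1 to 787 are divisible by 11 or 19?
⌊787/11⌋ + ⌊787/19⌋ - ⌊787/209⌋ = 71 + 41 - 3 = 109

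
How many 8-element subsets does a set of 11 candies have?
C(11,8) = 11!/(8!×3!) = 165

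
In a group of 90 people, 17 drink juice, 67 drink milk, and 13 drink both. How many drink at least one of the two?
|A∪B| = |A| + |B| - |A∩B| = 17 + 67 - 13 = 71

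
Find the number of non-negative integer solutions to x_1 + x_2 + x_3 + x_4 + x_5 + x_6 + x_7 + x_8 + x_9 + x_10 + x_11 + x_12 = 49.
C(49+12-1, 12-1) = C(60, 11) = 342700125300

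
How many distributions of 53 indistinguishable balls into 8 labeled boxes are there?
C(53+8-1, 8-1) = C(60, 7) = 386206920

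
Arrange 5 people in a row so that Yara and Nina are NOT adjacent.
Total - adjacent = 5! - (5-1)!×2 = 120 - 48 = 72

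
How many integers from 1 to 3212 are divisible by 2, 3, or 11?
⌊3212/2⌋+⌊3212/3⌋+⌊3212/11⌋ - ⌊3212/6⌋-⌊3212/22⌋-⌊3212/33⌋ + ⌊3212/66⌋ = 1606+1070+292 - 535-146-97 + 48 = 2238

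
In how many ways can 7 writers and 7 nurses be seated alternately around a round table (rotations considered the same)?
Fix one of the writers: (7-1)! ways for the remaining writers, × 7! ways for the nurses = 720 × 5040 = 3628800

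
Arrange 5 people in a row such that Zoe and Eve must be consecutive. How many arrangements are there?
Treat the 2 as one block: (5-2+1)! × 2! = 24 × 2 = 48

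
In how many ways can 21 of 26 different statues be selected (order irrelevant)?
C(26,21) = 26!/(21!×5!) = 65780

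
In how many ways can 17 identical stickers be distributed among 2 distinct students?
C(17+2-1, 2-1) = C(18, 1) = 18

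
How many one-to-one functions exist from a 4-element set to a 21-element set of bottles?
P(21,4) = 21!/(21-4)! = 143640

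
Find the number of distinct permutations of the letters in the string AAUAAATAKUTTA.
13! / (1! × 7! × 3! × 2!) = 102960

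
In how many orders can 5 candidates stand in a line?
5! = 120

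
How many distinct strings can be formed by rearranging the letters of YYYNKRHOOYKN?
12! / (2! × 2! × 1! × 2! × 1! × 4!) = 2494800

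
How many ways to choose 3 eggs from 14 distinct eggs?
C(14,3) = 14!/(3!×11!) = 364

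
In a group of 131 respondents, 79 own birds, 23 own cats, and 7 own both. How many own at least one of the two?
|A∪B| = |A| + |B| - |A∩B| = 79 + 23 - 7 = 95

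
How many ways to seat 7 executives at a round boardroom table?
Circular: fix one position, arrange the rest. (7-1)! = 720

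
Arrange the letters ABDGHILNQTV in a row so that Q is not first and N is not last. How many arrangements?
By inclusion-exclusion: 11! - 2×(11-1)! + (11-2)! = 39916800 - 7257600 + 362880 = 33022080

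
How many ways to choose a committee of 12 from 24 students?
C(24,12) = 24!/(12!×12!) = 2704156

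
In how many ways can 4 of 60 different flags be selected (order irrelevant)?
C(60,4) = 60!/(4!×56!) = 487635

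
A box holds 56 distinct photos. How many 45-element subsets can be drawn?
C(56,45) = 56!/(45!×11!) = 148902215280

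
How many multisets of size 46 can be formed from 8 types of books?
C(46+8-1, 8-1) = C(53, 7) = 154143080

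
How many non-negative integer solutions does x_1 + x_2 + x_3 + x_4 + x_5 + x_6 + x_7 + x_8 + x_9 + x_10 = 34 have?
C(34+10-1, 10-1) = C(43, 9) = 563921995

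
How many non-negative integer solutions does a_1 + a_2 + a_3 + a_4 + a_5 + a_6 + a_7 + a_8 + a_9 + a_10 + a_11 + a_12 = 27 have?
C(27+12-1, 12-1) = C(38, 11) = 1203322288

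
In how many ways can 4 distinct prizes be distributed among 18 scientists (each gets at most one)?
P(18,4) = 18!/(18-4)! = 73440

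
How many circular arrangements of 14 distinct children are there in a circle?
Circular: fix one position, arrange the rest. (14-1)! = 6227020800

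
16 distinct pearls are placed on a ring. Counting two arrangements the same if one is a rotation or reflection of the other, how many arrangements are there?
(16-1)!/2 = 1307674368000/2 = 653837184000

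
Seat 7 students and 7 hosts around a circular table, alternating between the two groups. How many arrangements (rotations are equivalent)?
Fix one of the students: (7-1)! ways for the remaining students, × 7! ways for the hosts = 720 × 5040 = 3628800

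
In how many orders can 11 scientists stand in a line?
11! = 39916800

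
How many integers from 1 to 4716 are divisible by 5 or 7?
⌊4716/5⌋ + ⌊4716/7⌋ - ⌊4716/35⌋ = 943 + 673 - 134 = 1482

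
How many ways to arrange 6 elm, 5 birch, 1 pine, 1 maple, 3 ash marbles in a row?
16! / (6! × 5! × 1! × 1! × 3!) = 40360320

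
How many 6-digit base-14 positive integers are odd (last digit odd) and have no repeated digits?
Last∈{1,3,5,7,9,11,13}. Last=0: 0. Last nonzero: 7×12×P(12,4) = 997920. Total = 997920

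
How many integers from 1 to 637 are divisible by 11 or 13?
⌊637/11⌋ + ⌊637/13⌋ - ⌊637/143⌋ = 57 + 49 - 4 = 102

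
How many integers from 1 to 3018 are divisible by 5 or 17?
⌊3018/5⌋ + ⌊3018/17⌋ - ⌊3018/85⌋ = 603 + 177 - 35 = 745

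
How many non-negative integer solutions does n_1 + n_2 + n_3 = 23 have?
C(23+3-1, 3-1) = C(25, 2) = 300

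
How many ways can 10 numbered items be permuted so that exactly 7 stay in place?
Choose the 7 fixed points C(10,7) = 120, derange the rest: !3 = Σ_{j=0}^{3} (-1)^j·3!/j! = 6 - 6 + 3 - 1 = 2. Product = 120 × 2 = 240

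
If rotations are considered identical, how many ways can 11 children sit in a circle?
Circular: fix one position, arrange the rest. (11-1)! = 3628800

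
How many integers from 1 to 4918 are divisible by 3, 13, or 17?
⌊4918/3⌋+⌊4918/13⌋+⌊4918/17⌋ - ⌊4918/39⌋-⌊4918/51⌋-⌊4918/221⌋ + ⌊4918/663⌋ = 1639+378+289 - 126-96-22 + 7 = 2069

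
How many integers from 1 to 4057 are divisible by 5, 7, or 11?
⌊4057/5⌋+⌊4057/7⌋+⌊4057/11⌋ - ⌊4057/35⌋-⌊4057/55⌋-⌊4057/77⌋ + ⌊4057/385⌋ = 811+579+368 - 115-73-52 + 10 = 1528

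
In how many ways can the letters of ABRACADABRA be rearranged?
11! / (5! × 2! × 2! × 1! × 1!) = 83160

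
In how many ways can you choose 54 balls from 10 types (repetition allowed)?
C(54+10-1, 10-1) = C(63, 9) = 23667689815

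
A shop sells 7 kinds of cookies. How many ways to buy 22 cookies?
C(22+7-1, 7-1) = C(28, 6) = 376740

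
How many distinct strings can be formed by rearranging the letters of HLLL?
4! / (1! × 3!) = 4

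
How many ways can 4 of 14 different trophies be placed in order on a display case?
P(14,4) = 14!/(14-4)! = 24024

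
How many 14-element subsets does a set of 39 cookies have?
C(39,14) = 39!/(14!×25!) = 15084504396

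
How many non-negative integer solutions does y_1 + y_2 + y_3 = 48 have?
C(48+3-1, 3-1) = C(50, 2) = 1225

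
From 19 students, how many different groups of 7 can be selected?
C(19,7) = 19!/(7!×12!) = 50388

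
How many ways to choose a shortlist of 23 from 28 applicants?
C(28,23) = 28!/(23!×5!) = 98280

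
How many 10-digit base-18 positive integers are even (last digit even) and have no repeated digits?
Last∈{0,2,4,6,8,10,12,14,16}. Last=0: 8821612800. Last nonzero: 8×16×P(16,8) = 66421555200. Total = 75243168000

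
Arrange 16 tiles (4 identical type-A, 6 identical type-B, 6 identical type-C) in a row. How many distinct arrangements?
16! / (4! × 6! × 6!) = 1681680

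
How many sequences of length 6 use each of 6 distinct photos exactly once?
6! = 720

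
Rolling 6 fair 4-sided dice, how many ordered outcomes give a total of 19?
Coefficient of x^19 in (x + x² + ... + x^4)^6. By inclusion-exclusion on dice exceeding 4: Σ_j (-1)^j C(6,j)·C(19-1-4j, 5) = C(6,0)·C(18,5) - C(6,1)·C(14,5) + C(6,2)·C(10,5) - C(6,3)·C(6,5) = 1·8568 - 6·2002 + 15·252 - 20·6 = 216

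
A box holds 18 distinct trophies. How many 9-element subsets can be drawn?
C(18,9) = 18!/(9!×9!) = 48620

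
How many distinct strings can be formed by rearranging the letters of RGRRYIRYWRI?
11! / (1! × 5! × 1! × 2! × 2!) = 83160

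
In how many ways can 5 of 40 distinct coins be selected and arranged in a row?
P(40,5) = 40!/(40-5)! = 78960960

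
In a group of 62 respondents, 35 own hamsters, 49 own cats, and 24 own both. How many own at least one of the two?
|A∪B| = |A| + |B| - |A∩B| = 35 + 49 - 24 = 60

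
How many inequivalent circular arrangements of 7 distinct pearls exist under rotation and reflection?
(7-1)!/2 = 720/2 = 360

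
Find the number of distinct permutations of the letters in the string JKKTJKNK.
8! / (1! × 1! × 4! × 2!) = 840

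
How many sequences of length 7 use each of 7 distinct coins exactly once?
7! = 5040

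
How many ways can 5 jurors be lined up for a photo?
5! = 120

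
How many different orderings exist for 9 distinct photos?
9! = 362880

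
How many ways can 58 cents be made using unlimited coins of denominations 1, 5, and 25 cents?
Coefficient of x^58 in 1/(1-x^1) · 1/(1-x^5) · 1/(1-x^25). Case on j = number of 25-cent coins (j = 0..2); remainder r = 58 - 25j is made from {1,5} in ⌊r/5⌋+1 ways. r = 58, 33, 8 → 12 + 7 + 2 = 21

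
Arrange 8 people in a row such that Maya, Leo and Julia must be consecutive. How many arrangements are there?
Treat the 3 as one block: (8-3+1)! × 3! = 720 × 6 = 4320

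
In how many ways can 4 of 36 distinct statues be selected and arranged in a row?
P(36,4) = 36!/(36-4)! = 1413720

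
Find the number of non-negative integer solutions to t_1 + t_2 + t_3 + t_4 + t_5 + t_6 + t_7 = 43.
C(43+7-1, 7-1) = C(49, 6) = 13983816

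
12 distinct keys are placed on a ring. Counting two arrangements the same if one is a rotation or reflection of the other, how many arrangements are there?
(12-1)!/2 = 39916800/2 = 19958400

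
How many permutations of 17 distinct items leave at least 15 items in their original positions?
Exactly j fixed points: C(17,j)·!(17-j); sum over j ≥ 15 (derangement numbers via !m = (m-1)·(!(m-1) + !(m-2)): !0..!2 = 1, 0, 1). Σ_{j=15}^{17} C(17,j)·!(17-j) = C(17,15)·!2 + C(17,16)·!1 + C(17,17)·!0 = 136·1 + 17·0 + 1·1 = 137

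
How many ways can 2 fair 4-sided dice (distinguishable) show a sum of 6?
Coefficient of x^6 in (x + x² + ... + x^4)^2. By inclusion-exclusion on dice exceeding 4: Σ_j (-1)^j C(2,j)·C(6-1-4j, 1) = C(2,0)·C(5,1) - C(2,1)·C(1,1) = 1·5 - 2·1 = 3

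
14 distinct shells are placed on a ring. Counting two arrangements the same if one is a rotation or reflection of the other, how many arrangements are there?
(14-1)!/2 = 6227020800/2 = 3113510400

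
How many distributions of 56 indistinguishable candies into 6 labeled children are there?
C(56+6-1, 6-1) = C(61, 5) = 5949147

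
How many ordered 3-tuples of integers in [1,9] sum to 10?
Coefficient of x^10 in (x + x² + ... + x^9)^3. By inclusion-exclusion on dice exceeding 9: Σ_j (-1)^j C(3,j)·C(10-1-9j, 2) = C(3,0)·C(9,2) = 1·36 = 36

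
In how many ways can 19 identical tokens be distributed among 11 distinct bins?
C(19+11-1, 11-1) = C(29, 10) = 20030010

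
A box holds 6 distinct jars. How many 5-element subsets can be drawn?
C(6,5) = 6!/(5!×1!) = 6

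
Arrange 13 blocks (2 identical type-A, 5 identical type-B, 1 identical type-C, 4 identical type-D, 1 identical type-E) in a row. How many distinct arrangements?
13! / (2! × 5! × 1! × 4! × 1!) = 1081080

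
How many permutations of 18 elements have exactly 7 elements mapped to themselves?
Choose the 7 fixed points C(18,7) = 31824, derange the rest: !11 = Σ_{j=0}^{11} (-1)^j·11!/j! = 39916800 - 39916800 + 19958400 - 6652800 + 1663200 - 332640 + 55440 - 7920 + 990 - 110 + 11 - 1 = 14684570. Product = 31824 × 14684570 = 467321755680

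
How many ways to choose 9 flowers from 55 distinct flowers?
C(55,9) = 55!/(9!×46!) = 6358402050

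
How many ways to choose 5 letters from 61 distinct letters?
C(61,5) = 61!/(5!×56!) = 5949147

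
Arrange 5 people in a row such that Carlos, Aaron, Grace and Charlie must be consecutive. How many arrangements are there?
Treat the 4 as one block: (5-4+1)! × 4! = 2 × 24 = 48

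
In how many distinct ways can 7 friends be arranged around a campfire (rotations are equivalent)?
Circular: fix one position, arrange the rest. (7-1)! = 720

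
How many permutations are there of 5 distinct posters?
5! = 120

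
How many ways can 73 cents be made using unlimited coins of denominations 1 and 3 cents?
Coefficient of x^73 in 1/(1-x^1) · 1/(1-x^3). Use j coins of 3 for j = 0..⌊73/3⌋ = 24, the rest in 1s: 24 + 1 = 25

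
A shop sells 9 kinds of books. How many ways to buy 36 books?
C(36+9-1, 9-1) = C(44, 8) = 177232627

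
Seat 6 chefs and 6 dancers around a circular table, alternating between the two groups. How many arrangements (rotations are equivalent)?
Fix one of the chefs: (6-1)! ways for the remaining chefs, × 6! ways for the dancers = 120 × 720 = 86400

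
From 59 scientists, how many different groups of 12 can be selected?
C(59,12) = 59!/(12!×47!) = 1119487075980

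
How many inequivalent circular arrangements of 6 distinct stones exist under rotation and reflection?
(6-1)!/2 = 120/2 = 60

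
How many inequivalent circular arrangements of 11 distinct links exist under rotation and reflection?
(11-1)!/2 = 3628800/2 = 1814400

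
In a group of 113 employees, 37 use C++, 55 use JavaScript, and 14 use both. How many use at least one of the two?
|A∪B| = |A| + |B| - |A∩B| = 37 + 55 - 14 = 78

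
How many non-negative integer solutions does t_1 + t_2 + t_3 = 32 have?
C(32+3-1, 3-1) = C(34, 2) = 561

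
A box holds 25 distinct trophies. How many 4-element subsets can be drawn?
C(25,4) = 25!/(4!×21!) = 12650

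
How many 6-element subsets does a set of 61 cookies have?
C(61,6) = 61!/(6!×55!) = 55525372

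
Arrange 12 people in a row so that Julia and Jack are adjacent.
Treat as block: (12-1)! × 2! = 39916800 × 2 = 79833600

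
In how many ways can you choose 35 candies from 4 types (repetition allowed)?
C(35+4-1, 4-1) = C(38, 3) = 8436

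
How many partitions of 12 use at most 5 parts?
By conjugation, equals partitions of 12 into parts ≤ 5. Let r_j(i) = number of partitions of i into parts ≤ j, for i = 0..12. r_1(i) = 1 for all i; r_j(i) = r_{j-1}(i) + r_j(i-j). Rows j = 2..5: ≤2: 1 1 2 2 3 3 4 4 5 5 6 6 7; ≤3: 1 1 2 3 4 5 7 8 10 12 14 16 19; ≤4: 1 1 2 3 5 6 9 11 15 18 23 27 34; ≤5: 1 1 2 3 5 7 10 13 18 23 30 37 47. r_5(12) = 47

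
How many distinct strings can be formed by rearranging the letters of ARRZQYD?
7! / (1! × 1! × 1! × 1! × 2! × 1!) = 2520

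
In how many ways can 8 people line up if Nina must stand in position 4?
Fix one position: (8-1)! = 5040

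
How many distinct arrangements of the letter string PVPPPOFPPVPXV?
13! / (3! × 1! × 1! × 1! × 7!) = 205920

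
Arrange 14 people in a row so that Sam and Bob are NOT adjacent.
Total - adjacent = 14! - (14-1)!×2 = 87178291200 - 12454041600 = 74724249600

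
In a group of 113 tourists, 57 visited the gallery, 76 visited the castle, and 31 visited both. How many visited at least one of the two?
|A∪B| = |A| + |B| - |A∩B| = 57 + 76 - 31 = 102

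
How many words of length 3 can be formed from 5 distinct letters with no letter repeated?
P(5,3) = 5!/(5-3)! = 60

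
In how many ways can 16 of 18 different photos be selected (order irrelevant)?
C(18,16) = 18!/(16!×2!) = 153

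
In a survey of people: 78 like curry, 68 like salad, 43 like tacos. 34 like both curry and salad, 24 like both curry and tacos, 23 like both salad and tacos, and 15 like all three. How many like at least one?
|A∪B∪C| = 78+68+43-34-24-23+15 = 123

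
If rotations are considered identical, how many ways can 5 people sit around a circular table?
Circular: fix one position, arrange the rest. (5-1)! = 24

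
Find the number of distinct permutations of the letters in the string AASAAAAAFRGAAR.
14! / (2! × 1! × 9! × 1! × 1!) = 120120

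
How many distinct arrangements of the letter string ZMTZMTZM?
8! / (2! × 3! × 3!) = 560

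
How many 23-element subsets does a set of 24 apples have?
C(24,23) = 24!/(23!×1!) = 24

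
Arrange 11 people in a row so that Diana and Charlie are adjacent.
Treat as block: (11-1)! × 2! = 3628800 × 2 = 7257600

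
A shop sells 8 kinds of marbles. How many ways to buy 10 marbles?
C(10+8-1, 8-1) = C(17, 7) = 19448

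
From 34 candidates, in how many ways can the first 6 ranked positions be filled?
P(34,6) = 34!/(34-6)! = 968330880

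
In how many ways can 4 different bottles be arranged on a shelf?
4! = 24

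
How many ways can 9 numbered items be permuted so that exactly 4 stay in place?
Choose the 4 fixed points C(9,4) = 126, derange the rest: !5 = Σ_{j=0}^{5} (-1)^j·5!/j! = 120 - 120 + 60 - 20 + 5 - 1 = 44. Product = 126 × 44 = 5544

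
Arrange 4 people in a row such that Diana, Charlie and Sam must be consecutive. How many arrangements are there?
Treat the 3 as one block: (4-3+1)! × 3! = 2 × 6 = 12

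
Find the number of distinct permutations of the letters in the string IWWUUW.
6! / (2! × 1! × 3!) = 60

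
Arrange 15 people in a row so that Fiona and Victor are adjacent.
Treat as block: (15-1)! × 2! = 87178291200 × 2 = 174356582400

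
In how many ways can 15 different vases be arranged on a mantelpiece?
15! = 1307674368000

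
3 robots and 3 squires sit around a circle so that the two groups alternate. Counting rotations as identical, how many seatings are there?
Fix one of the robots: (3-1)! ways for the remaining robots, × 3! ways for the squires = 2 × 6 = 12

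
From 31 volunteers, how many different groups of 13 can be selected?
C(31,13) = 31!/(13!×18!) = 206253075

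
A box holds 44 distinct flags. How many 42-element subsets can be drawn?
C(44,42) = 44!/(42!×2!) = 946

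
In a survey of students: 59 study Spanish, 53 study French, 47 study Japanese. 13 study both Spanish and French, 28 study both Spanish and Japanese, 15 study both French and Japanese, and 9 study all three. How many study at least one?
|A∪B∪C| = 59+53+47-13-28-15+9 = 112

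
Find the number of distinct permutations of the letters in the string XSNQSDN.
7! / (2! × 1! × 2! × 1! × 1!) = 1260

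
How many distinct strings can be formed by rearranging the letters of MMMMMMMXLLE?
11! / (1! × 1! × 7! × 2!) = 3960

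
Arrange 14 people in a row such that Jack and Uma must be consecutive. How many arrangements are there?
Treat the 2 as one block: (14-2+1)! × 2! = 6227020800 × 2 = 12454041600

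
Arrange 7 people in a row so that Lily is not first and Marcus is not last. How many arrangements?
By inclusion-exclusion: 7! - 2×(7-1)! + (7-2)! = 5040 - 1440 + 120 = 3720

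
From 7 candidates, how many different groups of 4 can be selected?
C(7,4) = 7!/(4!×3!) = 35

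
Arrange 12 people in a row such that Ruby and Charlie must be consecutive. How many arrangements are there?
Treat the 2 as one block: (12-2+1)! × 2! = 39916800 × 2 = 79833600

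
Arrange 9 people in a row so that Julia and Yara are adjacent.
Treat as block: (9-1)! × 2! = 40320 × 2 = 80640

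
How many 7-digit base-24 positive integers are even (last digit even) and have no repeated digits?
Last∈{0,2,4,6,8,10,12,14,16,18,20,22}. Last=0: 72681840. Last nonzero: 11×22×P(22,5) = 764739360. Total = 837421200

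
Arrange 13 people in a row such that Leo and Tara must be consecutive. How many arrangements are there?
Treat the 2 as one block: (13-2+1)! × 2! = 479001600 × 2 = 958003200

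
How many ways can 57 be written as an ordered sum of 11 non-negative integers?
C(57+11-1, 11-1) = C(67, 10) = 247994680648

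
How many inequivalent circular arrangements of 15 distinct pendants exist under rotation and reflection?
(15-1)!/2 = 87178291200/2 = 43589145600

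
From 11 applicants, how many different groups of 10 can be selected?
C(11,10) = 11!/(10!×1!) = 11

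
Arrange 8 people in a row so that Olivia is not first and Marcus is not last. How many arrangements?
By inclusion-exclusion: 8! - 2×(8-1)! + (8-2)! = 40320 - 10080 + 720 = 30960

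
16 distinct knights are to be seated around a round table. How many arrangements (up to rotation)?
Circular: fix one position, arrange the rest. (16-1)! = 1307674368000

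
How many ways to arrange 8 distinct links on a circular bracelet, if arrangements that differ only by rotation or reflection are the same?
(8-1)!/2 = 5040/2 = 2520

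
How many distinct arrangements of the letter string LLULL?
5! / (1! × 4!) = 5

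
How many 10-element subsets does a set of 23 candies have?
C(23,10) = 23!/(10!×13!) = 1144066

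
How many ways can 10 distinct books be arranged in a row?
10! = 3628800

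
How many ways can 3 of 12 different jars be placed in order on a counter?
P(12,3) = 12!/(12-3)! = 1320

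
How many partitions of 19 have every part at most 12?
Let r_j(i) = number of partitions of i into parts ≤ j, for i = 0..19. r_1(i) = 1 for all i; r_j(i) = r_{j-1}(i) + r_j(i-j). Rows j = 2..12: ≤2: 1 1 2 2 3 3 4 4 5 5 6 6 7 7 8 8 9 9 10 10; ≤3: 1 1 2 3 4 5 7 8 10 12 14 16 19 21 24 27 30 33 37 40; ≤4: 1 1 2 3 5 6 9 11 15 18 23 27 34 39 47 54 64 72 84 94; ≤5: 1 1 2 3 5 7 10 13 18 23 30 37 47 57 70 84 101 119 141 164; ≤6: 1 1 2 3 5 7 11 14 20 26 35 44 58 71 90 110 136 163 199 235; ≤7: 1 1 2 3 5 7 11 15 21 28 38 49 65 82 105 131 164 201 248 300; ≤8: 1 1 2 3 5 7 11 15 22 29 40 52 70 89 116 146 186 230 288 352; ≤9: 1 1 2 3 5 7 11 15 22 30 41 54 73 94 123 157 201 252 318 393; ≤10: 1 1 2 3 5 7 11 15 22 30 42 55 75 97 128 164 212 267 340 423; ≤11: 1 1 2 3 5 7 11 15 22 30 42 56 76 99 131 169 219 278 355 445; ≤12: 1 1 2 3 5 7 11 15 22 30 42 56 77 100 133 172 224 285 366 460. r_12(19) = 460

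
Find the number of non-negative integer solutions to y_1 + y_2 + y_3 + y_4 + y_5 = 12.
C(12+5-1, 5-1) = C(16, 4) = 1820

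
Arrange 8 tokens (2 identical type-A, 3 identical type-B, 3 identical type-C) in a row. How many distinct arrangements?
8! / (2! × 3! × 3!) = 560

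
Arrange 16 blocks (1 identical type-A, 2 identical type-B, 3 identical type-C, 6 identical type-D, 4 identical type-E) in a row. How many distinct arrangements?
16! / (1! × 2! × 3! × 6! × 4!) = 100900800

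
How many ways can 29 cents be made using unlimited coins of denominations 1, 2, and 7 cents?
Coefficient of x^29 in 1/(1-x^1) · 1/(1-x^2) · 1/(1-x^7). Case on j = number of 7-cent coins (j = 0..4); remainder r = 29 - 7j is made from {1,2} in ⌊r/2⌋+1 ways. r = 29, 22, 15, 8, 1 → 15 + 12 + 8 + 5 + 1 = 41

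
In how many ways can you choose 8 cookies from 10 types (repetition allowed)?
C(8+10-1, 10-1) = C(17, 9) = 24310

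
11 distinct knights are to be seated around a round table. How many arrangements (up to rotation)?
Circular: fix one position, arrange the rest. (11-1)! = 3628800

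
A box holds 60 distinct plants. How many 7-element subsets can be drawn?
C(60,7) = 60!/(7!×53!) = 386206920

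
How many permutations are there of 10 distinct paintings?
10! = 3628800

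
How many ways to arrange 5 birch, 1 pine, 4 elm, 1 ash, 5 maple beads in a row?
16! / (5! × 1! × 4! × 1! × 5!) = 60540480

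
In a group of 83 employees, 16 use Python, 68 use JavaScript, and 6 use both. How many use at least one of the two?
|A∪B| = |A| + |B| - |A∩B| = 16 + 68 - 6 = 78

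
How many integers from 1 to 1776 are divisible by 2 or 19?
⌊1776/2⌋ + ⌊1776/19⌋ - ⌊1776/38⌋ = 888 + 93 - 46 = 935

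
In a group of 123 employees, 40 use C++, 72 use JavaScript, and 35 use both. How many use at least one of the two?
|A∪B| = |A| + |B| - |A∩B| = 40 + 72 - 35 = 77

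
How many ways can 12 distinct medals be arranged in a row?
12! = 479001600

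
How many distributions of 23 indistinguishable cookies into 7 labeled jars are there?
C(23+7-1, 7-1) = C(29, 6) = 475020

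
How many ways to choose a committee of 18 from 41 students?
C(41,18) = 41!/(18!×23!) = 202112640600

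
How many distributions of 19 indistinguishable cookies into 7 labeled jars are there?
C(19+7-1, 7-1) = C(25, 6) = 177100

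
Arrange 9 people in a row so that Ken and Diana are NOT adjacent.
Total - adjacent = 9! - (9-1)!×2 = 362880 - 80640 = 282240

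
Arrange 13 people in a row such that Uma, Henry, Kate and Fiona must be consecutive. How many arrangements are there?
Treat the 4 as one block: (13-4+1)! × 4! = 3628800 × 24 = 87091200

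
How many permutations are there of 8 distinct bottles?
8! = 40320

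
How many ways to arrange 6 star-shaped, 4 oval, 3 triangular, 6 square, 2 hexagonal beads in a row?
21! / (6! × 4! × 3! × 6! × 2!) = 342205063200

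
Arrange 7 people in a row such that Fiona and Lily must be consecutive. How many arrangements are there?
Treat the 2 as one block: (7-2+1)! × 2! = 720 × 2 = 1440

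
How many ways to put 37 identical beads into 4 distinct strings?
C(37+4-1, 4-1) = C(40, 3) = 9880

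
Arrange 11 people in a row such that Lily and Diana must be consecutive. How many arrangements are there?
Treat the 2 as one block: (11-2+1)! × 2! = 3628800 × 2 = 7257600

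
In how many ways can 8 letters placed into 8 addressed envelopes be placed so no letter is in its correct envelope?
!8 = Σ_{j=0}^{8} (-1)^j·8!/j! = 40320 - 40320 + 20160 - 6720 + 1680 - 336 + 56 - 8 + 1 = 14833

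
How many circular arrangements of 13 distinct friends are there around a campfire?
Circular: fix one position, arrange the rest. (13-1)! = 479001600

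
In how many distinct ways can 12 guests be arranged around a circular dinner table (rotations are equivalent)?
Circular: fix one position, arrange the rest. (12-1)! = 39916800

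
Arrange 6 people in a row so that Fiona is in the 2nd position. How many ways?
Fix one position: (6-1)! = 120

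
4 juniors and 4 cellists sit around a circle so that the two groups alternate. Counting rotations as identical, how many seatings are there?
Fix one of the juniors: (4-1)! ways for the remaining juniors, × 4! ways for the cellists = 6 × 24 = 144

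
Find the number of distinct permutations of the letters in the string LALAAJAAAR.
10! / (6! × 1! × 1! × 2!) = 2520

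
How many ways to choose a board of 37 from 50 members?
C(50,37) = 50!/(37!×13!) = 354860518600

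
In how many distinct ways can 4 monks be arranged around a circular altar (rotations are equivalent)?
Circular: fix one position, arrange the rest. (4-1)! = 6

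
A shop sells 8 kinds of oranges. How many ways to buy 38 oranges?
C(38+8-1, 8-1) = C(45, 7) = 45379620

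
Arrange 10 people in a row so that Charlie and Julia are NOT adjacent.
Total - adjacent = 10! - (10-1)!×2 = 3628800 - 725760 = 2903040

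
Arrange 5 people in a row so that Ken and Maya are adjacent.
Treat as block: (5-1)! × 2! = 24 × 2 = 48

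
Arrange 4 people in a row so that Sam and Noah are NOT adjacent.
Total - adjacent = 4! - (4-1)!×2 = 24 - 12 = 12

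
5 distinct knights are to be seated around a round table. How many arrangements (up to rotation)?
Circular: fix one position, arrange the rest. (5-1)! = 24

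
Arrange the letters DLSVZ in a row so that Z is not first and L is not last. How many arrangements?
By inclusion-exclusion: 5! - 2×(5-1)! + (5-2)! = 120 - 48 + 6 = 78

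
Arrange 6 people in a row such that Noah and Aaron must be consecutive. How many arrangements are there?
Treat the 2 as one block: (6-2+1)! × 2! = 120 × 2 = 240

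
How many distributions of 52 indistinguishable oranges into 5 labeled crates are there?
C(52+5-1, 5-1) = C(56, 4) = 367290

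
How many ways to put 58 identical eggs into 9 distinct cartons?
C(58+9-1, 9-1) = C(66, 8) = 5743572120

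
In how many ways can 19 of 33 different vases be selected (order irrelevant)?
C(33,19) = 33!/(19!×14!) = 818809200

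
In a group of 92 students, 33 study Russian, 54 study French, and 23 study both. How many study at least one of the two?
|A∪B| = |A| + |B| - |A∩B| = 33 + 54 - 23 = 64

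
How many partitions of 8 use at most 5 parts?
By conjugation, equals partitions of 8 into parts ≤ 5. Let r_j(i) = number of partitions of i into parts ≤ j, for i = 0..8. r_1(i) = 1 for all i; r_j(i) = r_{j-1}(i) + r_j(i-j). Rows j = 2..5: ≤2: 1 1 2 2 3 3 4 4 5; ≤3: 1 1 2 3 4 5 7 8 10; ≤4: 1 1 2 3 5 6 9 11 15; ≤5: 1 1 2 3 5 7 10 13 18. r_5(8) = 18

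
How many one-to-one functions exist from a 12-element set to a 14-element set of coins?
P(14,12) = 14!/(14-12)! = 43589145600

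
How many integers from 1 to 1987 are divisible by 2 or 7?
⌊1987/2⌋ + ⌊1987/7⌋ - ⌊1987/14⌋ = 993 + 283 - 141 = 1135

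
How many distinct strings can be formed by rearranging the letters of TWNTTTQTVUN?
11! / (1! × 2! × 1! × 1! × 5! × 1!) = 166320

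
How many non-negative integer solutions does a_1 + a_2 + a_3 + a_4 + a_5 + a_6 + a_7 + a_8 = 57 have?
C(57+8-1, 8-1) = C(64, 7) = 621216192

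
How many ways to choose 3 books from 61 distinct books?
C(61,3) = 61!/(3!×58!) = 35990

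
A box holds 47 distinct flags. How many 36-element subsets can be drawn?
C(47,36) = 47!/(36!×11!) = 17417133617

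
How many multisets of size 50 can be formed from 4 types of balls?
C(50+4-1, 4-1) = C(53, 3) = 23426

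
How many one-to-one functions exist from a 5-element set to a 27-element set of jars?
P(27,5) = 27!/(27-5)! = 9687600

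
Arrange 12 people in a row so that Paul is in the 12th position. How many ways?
Fix one position: (12-1)! = 39916800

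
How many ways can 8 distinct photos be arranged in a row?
8! = 40320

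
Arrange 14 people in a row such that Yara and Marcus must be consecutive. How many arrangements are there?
Treat the 2 as one block: (14-2+1)! × 2! = 6227020800 × 2 = 12454041600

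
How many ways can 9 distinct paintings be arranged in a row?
9! = 362880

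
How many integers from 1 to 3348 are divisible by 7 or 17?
⌊3348/7⌋ + ⌊3348/17⌋ - ⌊3348/119⌋ = 478 + 196 - 28 = 646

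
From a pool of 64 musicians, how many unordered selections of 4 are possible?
C(64,4) = 64!/(4!×60!) = 635376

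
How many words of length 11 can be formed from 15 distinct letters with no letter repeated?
P(15,11) = 15!/(15-11)! = 54486432000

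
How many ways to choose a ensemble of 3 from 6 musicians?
C(6,3) = 6!/(3!×3!) = 20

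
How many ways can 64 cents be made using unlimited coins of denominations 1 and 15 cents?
Coefficient of x^64 in 1/(1-x^1) · 1/(1-x^15). Use j coins of 15 for j = 0..⌊64/15⌋ = 4, the rest in 1s: 4 + 1 = 5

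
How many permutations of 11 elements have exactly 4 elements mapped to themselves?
Choose the 4 fixed points C(11,4) = 330, derange the rest: !7 = Σ_{j=0}^{7} (-1)^j·7!/j! = 5040 - 5040 + 2520 - 840 + 210 - 42 + 7 - 1 = 1854. Product = 330 × 1854 = 611820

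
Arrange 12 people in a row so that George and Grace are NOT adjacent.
Total - adjacent = 12! - (12-1)!×2 = 479001600 - 79833600 = 399168000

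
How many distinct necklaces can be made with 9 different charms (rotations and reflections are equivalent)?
(9-1)!/2 = 40320/2 = 20160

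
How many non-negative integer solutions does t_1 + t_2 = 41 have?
C(41+2-1, 2-1) = C(42, 1) = 42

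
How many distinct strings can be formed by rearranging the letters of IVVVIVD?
7! / (4! × 2! × 1!) = 105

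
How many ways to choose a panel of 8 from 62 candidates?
C(62,8) = 62!/(8!×54!) = 3381098545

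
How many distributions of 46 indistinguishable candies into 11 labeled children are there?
C(46+11-1, 11-1) = C(56, 10) = 35607051480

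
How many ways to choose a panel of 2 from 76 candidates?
C(76,2) = 76!/(2!×74!) = 2850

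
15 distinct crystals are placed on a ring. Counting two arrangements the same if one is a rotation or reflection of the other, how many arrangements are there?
(15-1)!/2 = 87178291200/2 = 43589145600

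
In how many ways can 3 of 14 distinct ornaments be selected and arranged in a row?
P(14,3) = 14!/(14-3)! = 2184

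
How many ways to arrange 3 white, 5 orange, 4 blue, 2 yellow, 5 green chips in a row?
19! / (3! × 5! × 4! × 2! × 5!) = 29331862560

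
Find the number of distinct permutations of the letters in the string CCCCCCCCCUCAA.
13! / (2! × 10! × 1!) = 858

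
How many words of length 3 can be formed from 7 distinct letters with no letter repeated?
P(7,3) = 7!/(7-3)! = 210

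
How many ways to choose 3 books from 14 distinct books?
C(14,3) = 14!/(3!×11!) = 364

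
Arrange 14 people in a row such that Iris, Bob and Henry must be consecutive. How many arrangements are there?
Treat the 3 as one block: (14-3+1)! × 3! = 479001600 × 6 = 2874009600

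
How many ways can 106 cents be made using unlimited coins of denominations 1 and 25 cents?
Coefficient of x^106 in 1/(1-x^1) · 1/(1-x^25). Use j coins of 25 for j = 0..⌊106/25⌋ = 4, the rest in 1s: 4 + 1 = 5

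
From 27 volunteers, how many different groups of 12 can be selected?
C(27,12) = 27!/(12!×15!) = 17383860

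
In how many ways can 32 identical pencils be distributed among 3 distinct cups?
C(32+3-1, 3-1) = C(34, 2) = 561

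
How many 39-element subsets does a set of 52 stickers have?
C(52,39) = 52!/(39!×13!) = 635013559600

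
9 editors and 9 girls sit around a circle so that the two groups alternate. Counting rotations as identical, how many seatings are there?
Fix one of the editors: (9-1)! ways for the remaining editors, × 9! ways for the girls = 40320 × 362880 = 14631321600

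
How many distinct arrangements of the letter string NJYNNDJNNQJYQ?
13! / (2! × 3! × 2! × 5! × 1!) = 2162160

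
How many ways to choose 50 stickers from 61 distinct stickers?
C(61,50) = 61!/(50!×11!) = 418094152866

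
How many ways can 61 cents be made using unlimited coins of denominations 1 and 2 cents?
Coefficient of x^61 in 1/(1-x^1) · 1/(1-x^2). Use j coins of 2 for j = 0..⌊61/2⌋ = 30, the rest in 1s: 30 + 1 = 31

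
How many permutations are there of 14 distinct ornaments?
14! = 87178291200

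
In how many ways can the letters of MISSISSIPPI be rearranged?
11! / (1! × 4! × 4! × 2!) = 34650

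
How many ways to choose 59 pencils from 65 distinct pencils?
C(65,59) = 65!/(59!×6!) = 82598880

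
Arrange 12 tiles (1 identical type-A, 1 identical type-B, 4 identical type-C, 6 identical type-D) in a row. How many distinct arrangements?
12! / (1! × 1! × 4! × 6!) = 27720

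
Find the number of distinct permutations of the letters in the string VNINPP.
6! / (1! × 2! × 2! × 1!) = 180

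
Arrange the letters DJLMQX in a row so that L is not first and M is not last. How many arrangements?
By inclusion-exclusion: 6! - 2×(6-1)! + (6-2)! = 720 - 240 + 24 = 504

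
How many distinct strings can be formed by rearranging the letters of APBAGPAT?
8! / (2! × 1! × 1! × 1! × 3!) = 3360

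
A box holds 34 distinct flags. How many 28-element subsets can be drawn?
C(34,28) = 34!/(28!×6!) = 1344904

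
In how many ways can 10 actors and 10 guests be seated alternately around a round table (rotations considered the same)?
Fix one of the actors: (10-1)! ways for the remaining actors, × 10! ways for the guests = 362880 × 3628800 = 1316818944000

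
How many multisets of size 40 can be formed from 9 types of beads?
C(40+9-1, 9-1) = C(48, 8) = 377348994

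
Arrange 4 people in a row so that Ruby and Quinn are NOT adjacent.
Total - adjacent = 4! - (4-1)!×2 = 24 - 12 = 12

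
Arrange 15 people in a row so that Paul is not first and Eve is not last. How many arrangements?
By inclusion-exclusion: 15! - 2×(15-1)! + (15-2)! = 1307674368000 - 174356582400 + 6227020800 = 1139544806400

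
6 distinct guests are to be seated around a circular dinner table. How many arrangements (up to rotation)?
Circular: fix one position, arrange the rest. (6-1)! = 120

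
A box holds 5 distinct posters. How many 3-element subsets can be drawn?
C(5,3) = 5!/(3!×2!) = 10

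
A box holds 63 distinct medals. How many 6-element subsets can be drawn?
C(63,6) = 63!/(6!×57!) = 67945521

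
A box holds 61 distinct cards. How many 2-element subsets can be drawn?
C(61,2) = 61!/(2!×59!) = 1830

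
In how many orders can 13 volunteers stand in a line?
13! = 6227020800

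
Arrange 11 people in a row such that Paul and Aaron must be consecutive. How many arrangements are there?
Treat the 2 as one block: (11-2+1)! × 2! = 3628800 × 2 = 7257600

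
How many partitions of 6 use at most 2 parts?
By conjugation, equals partitions of 6 into parts ≤ 2. Let r_j(i) = number of partitions of i into parts ≤ j, for i = 0..6. r_1(i) = 1 for all i; r_j(i) = r_{j-1}(i) + r_j(i-j). Rows j = 2..2: ≤2: 1 1 2 2 3 3 4. r_2(6) = 4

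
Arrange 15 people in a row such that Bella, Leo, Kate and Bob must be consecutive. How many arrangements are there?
Treat the 4 as one block: (15-4+1)! × 4! = 479001600 × 24 = 11496038400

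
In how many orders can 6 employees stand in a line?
6! = 720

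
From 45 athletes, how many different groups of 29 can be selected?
C(45,29) = 45!/(29!×16!) = 646626422970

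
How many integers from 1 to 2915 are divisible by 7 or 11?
⌊2915/7⌋ + ⌊2915/11⌋ - ⌊2915/77⌋ = 416 + 265 - 37 = 644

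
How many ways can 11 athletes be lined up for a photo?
11! = 39916800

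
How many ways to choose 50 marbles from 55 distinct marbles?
C(55,50) = 55!/(50!×5!) = 3478761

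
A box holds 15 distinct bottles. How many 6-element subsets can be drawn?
C(15,6) = 15!/(6!×9!) = 5005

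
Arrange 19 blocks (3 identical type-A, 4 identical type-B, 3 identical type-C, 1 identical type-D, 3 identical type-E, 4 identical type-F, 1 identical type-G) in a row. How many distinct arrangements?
19! / (3! × 4! × 3! × 1! × 3! × 4! × 1!) = 977728752000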